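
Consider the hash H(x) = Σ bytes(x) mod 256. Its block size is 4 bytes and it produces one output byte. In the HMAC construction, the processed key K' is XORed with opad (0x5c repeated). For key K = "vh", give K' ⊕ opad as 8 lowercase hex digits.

Key "vh" = 76 68 is 2 bytes ≤ B = 4; zero-pad to 4 bytes: K' = 76 68 00 00.
XOR each byte with 0x5c: 76⊕5c=2a, 68⊕5c=34, 00⊕5c=5c, 00⊕5c=5c.

2a345c5c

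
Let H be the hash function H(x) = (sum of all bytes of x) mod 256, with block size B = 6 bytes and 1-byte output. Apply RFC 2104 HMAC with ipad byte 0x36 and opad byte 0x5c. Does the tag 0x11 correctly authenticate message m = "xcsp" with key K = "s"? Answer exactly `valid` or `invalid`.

Key "s" = 73 is 1 byte ≤ B = 6; zero-pad to 6 bytes: K' = 73 00 00 00 00 00.
K' ⊕ ipad = 45 36 36 36 36 36; K' ⊕ opad = 2f 5c 5c 5c 5c 5c.
Inner hash: sum = 69+54+54+54+54+54+120+99+115+112 = 785; mod 256 = 17 → 11.
Outer hash (recomputed tag): sum = 47+92+92+92+92+92+17 = 524; mod 256 = 12 → 0c.
Recomputed tag = 0c; claimed = 11 → mismatch.

invalid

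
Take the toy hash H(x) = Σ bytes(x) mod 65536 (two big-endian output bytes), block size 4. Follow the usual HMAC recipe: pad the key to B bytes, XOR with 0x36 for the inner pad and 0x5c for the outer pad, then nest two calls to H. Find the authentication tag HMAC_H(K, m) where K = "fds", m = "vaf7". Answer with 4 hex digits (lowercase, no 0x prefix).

Key "fds" = 66 64 73 is 3 bytes ≤ B = 4; zero-pad to 4 bytes: K' = 66 64 73 00.
K' ⊕ ipad = 50 52 45 36.  K' ⊕ opad = 3a 38 2f 5c.
Inner input = (K'⊕ipad) ∥ m = 50 52 45 36 ∥ 76 61 66 37.
Inner hash: sum = 80+82+69+54+118+97+102+55 = 657 → 02 91.
Outer input = (K'⊕opad) ∥ inner = 3a 38 2f 5c ∥ 02 91.
Outer hash (tag): sum = 58+56+47+92+2+145 = 400 → 01 90.

0190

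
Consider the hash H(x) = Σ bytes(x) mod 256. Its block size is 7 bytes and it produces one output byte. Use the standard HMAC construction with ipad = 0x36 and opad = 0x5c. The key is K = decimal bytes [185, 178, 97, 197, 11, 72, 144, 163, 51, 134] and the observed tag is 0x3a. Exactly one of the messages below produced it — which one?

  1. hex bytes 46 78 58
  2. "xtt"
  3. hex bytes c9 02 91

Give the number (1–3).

3

Key decimal bytes [185, 178, 97, 197, 11, 72, 144, 163, 51, 134] = b9 b2 61 c5 0b 48 90 a3 33 86 is 10 bytes > B = 7, so hash it first: H(key) = d0, then zero-pad to 7 bytes: K' = d0 00 00 00 00 00 00.
K' ⊕ ipad = e6 36 36 36 36 36 36; K' ⊕ opad = 8c 5c 5c 5c 5c 5c 5c.
m1: inner = H(e6 36 36 36 36 36 36 46 78 58) = 40; tag = H(8c 5c 5c 5c 5c 5c 5c 40) = f4
m2: inner = H(e6 36 36 36 36 36 36 78 74 74) = 8a; tag = H(8c 5c 5c 5c 5c 5c 5c 8a) = 3e
m3: inner = H(e6 36 36 36 36 36 36 c9 02 91) = 86; tag = H(8c 5c 5c 5c 5c 5c 5c 86) = 3a ← matches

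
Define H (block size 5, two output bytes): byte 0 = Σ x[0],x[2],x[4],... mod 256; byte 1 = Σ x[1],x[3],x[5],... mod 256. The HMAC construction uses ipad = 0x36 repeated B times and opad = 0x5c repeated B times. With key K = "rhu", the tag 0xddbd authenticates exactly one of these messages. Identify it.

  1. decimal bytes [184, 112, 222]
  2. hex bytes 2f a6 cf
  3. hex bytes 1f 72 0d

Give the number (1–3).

Key "rhu" = 72 68 75 is 3 bytes ≤ B = 5; zero-pad to 5 bytes: K' = 72 68 75 00 00.
K' ⊕ ipad = 44 5e 43 36 36; K' ⊕ opad = 2e 34 29 5c 5c.
m1: inner = H(44 5e 43 36 36 b8 70 de) = 2d 2a; tag = H(2e 34 29 5c 5c 2d 2a) = ddbd ← matches
m2: inner = H(44 5e 43 36 36 2f a6 cf) = 63 92; tag = H(2e 34 29 5c 5c 63 92) = 45f3
m3: inner = H(44 5e 43 36 36 1f 72 0d) = 2f c0; tag = H(2e 34 29 5c 5c 2f c0) = 73bf

1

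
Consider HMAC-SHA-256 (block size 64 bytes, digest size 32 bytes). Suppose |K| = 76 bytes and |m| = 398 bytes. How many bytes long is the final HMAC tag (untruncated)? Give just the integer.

32

The tag is one SHA-256 digest: 32 bytes.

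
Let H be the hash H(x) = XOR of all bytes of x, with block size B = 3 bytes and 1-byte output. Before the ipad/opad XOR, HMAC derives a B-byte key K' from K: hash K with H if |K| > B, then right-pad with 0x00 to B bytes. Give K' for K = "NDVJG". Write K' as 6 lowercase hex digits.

|K| = 5 > B = 3, so first hash the key.
H(K): XOR 4e⊕44⊕56⊕4a⊕47 = 51.
Zero-pad H(K) = 51 to 3 bytes: K' = 51 00 00.

510000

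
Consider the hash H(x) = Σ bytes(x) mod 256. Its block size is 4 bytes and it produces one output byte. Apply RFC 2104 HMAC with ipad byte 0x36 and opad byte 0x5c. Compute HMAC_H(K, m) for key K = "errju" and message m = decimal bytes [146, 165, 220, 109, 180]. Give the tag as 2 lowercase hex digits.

Key "errju" = 65 72 72 6a 75 is 5 bytes > B = 4, so hash it first: H(key) = 28, then zero-pad to 4 bytes: K' = 28 00 00 00.
K' ⊕ ipad = 1e 36 36 36.  K' ⊕ opad = 74 5c 5c 5c.
Inner input = (K'⊕ipad) ∥ m = 1e 36 36 36 ∥ 92 a5 dc 6d b4.
Inner hash: sum = 30+54+54+54+146+165+220+109+180 = 1012; mod 256 = 244 → f4.
Outer input = (K'⊕opad) ∥ inner = 74 5c 5c 5c ∥ f4.
Outer hash (tag): sum = 116+92+92+92+244 = 636; mod 256 = 124 → 7c.

7c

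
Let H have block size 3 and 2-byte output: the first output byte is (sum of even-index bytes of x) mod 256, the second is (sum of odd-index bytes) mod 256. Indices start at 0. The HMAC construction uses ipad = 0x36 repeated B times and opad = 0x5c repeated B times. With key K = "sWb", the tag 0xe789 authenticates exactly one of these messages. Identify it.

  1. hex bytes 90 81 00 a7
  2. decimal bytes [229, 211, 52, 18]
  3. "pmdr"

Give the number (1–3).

2

Key "sWb" = 73 57 62 is exactly B = 3 bytes: K' = 73 57 62.
K' ⊕ ipad = 45 61 54; K' ⊕ opad = 2f 0b 3e.
m1: inner = H(45 61 54 90 81 00 a7) = c1 f1; tag = H(2f 0b 3e c1 f1) = 5ecc
m2: inner = H(45 61 54 e5 d3 34 12) = 7e 7a; tag = H(2f 0b 3e 7e 7a) = e789 ← matches
m3: inner = H(45 61 54 70 6d 64 72) = 78 35; tag = H(2f 0b 3e 78 35) = a283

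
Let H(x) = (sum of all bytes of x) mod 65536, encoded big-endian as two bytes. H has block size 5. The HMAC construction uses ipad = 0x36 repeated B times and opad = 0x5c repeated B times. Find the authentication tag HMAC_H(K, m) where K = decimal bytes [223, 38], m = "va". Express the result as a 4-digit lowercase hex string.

0285

Key decimal bytes [223, 38] = df 26 is 2 bytes ≤ B = 5; zero-pad to 5 bytes: K' = df 26 00 00 00.
K' ⊕ ipad = e9 10 36 36 36.  K' ⊕ opad = 83 7a 5c 5c 5c.
Inner input = (K'⊕ipad) ∥ m = e9 10 36 36 36 ∥ 76 61.
Inner hash: sum = 233+16+54+54+54+118+97 = 626 → 02 72.
Outer input = (K'⊕opad) ∥ inner = 83 7a 5c 5c 5c ∥ 02 72.
Outer hash (tag): sum = 131+122+92+92+92+2+114 = 645 → 02 85.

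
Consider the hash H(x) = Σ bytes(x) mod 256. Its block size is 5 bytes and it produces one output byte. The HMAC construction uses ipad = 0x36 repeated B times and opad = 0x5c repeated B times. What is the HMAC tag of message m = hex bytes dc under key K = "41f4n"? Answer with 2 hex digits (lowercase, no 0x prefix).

Key "41f4n" = 34 31 66 34 6e is exactly B = 5 bytes: K' = 34 31 66 34 6e.
K' ⊕ ipad = 02 07 50 02 58.  K' ⊕ opad = 68 6d 3a 68 32.
Inner input = (K'⊕ipad) ∥ m = 02 07 50 02 58 ∥ dc.
Inner hash: sum = 2+7+80+2+88+220 = 399; mod 256 = 143 → 8f.
Outer input = (K'⊕opad) ∥ inner = 68 6d 3a 68 32 ∥ 8f.
Outer hash (tag): sum = 104+109+58+104+50+143 = 568; mod 256 = 56 → 38.

38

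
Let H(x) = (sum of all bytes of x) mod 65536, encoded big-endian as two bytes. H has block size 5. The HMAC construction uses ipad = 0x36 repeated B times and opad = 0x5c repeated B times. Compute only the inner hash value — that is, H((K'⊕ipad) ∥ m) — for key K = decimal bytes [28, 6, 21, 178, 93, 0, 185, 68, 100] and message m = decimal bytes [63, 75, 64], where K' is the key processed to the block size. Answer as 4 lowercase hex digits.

0231

Key decimal bytes [28, 6, 21, 178, 93, 0, 185, 68, 100] = 1c 06 15 b2 5d 00 b9 44 64 is 9 bytes > B = 5, so hash it first: H(key) = 02 a7, then zero-pad to 5 bytes: K' = 02 a7 00 00 00.
K' ⊕ ipad = 34 91 36 36 36.
Inner input = 34 91 36 36 36 ∥ 3f 4b 40.
Inner hash: sum = 52+145+54+54+54+63+75+64 = 561 → 02 31.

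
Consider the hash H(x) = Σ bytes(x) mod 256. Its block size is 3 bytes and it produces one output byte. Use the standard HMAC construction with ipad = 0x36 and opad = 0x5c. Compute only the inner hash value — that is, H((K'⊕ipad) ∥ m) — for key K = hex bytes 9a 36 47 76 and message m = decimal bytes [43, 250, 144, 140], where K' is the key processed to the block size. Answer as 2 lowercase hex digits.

68

Key hex bytes 9a 36 47 76 is 4 bytes > B = 3, so hash it first: H(key) = 8d, then zero-pad to 3 bytes: K' = 8d 00 00.
K' ⊕ ipad = bb 36 36.
Inner input = bb 36 36 ∥ 2b fa 90 8c.
Inner hash: sum = 187+54+54+43+250+144+140 = 872; mod 256 = 104 → 68.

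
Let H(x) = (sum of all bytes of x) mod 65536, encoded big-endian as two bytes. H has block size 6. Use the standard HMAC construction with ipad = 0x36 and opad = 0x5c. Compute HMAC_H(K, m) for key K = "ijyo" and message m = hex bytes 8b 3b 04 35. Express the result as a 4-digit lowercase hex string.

024b

Key "ijyo" = 69 6a 79 6f is 4 bytes ≤ B = 6; zero-pad to 6 bytes: K' = 69 6a 79 6f 00 00.
K' ⊕ ipad = 5f 5c 4f 59 36 36.  K' ⊕ opad = 35 36 25 33 5c 5c.
Inner input = (K'⊕ipad) ∥ m = 5f 5c 4f 59 36 36 ∥ 8b 3b 04 35.
Inner hash: sum = 95+92+79+89+54+54+139+59+4+53 = 718 → 02 ce.
Outer input = (K'⊕opad) ∥ inner = 35 36 25 33 5c 5c ∥ 02 ce.
Outer hash (tag): sum = 53+54+37+51+92+92+2+206 = 587 → 02 4b.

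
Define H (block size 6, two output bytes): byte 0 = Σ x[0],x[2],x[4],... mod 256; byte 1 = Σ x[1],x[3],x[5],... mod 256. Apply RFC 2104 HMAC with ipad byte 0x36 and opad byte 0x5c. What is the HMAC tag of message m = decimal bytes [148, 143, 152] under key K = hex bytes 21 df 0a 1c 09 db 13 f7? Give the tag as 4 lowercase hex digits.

dc3f

Key hex bytes 21 df 0a 1c 09 db 13 f7 is 8 bytes > B = 6, so hash it first: H(key) = 47 cd, then zero-pad to 6 bytes: K' = 47 cd 00 00 00 00.
K' ⊕ ipad = 71 fb 36 36 36 36.  K' ⊕ opad = 1b 91 5c 5c 5c 5c.
Inner input = (K'⊕ipad) ∥ m = 71 fb 36 36 36 36 ∥ 94 8f 98.
Inner hash: even-index sum = 521 mod 256 = 9; odd-index sum = 502 mod 256 = 246 → 09 f6.
Outer input = (K'⊕opad) ∥ inner = 1b 91 5c 5c 5c 5c ∥ 09 f6.
Outer hash (tag): even-index sum = 220 mod 256 = 220; odd-index sum = 575 mod 256 = 63 → dc 3f.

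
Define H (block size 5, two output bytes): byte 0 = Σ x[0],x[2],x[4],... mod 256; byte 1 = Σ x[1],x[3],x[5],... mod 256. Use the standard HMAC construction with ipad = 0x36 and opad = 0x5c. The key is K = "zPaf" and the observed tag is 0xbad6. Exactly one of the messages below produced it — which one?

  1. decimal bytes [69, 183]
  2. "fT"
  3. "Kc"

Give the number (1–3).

1

Key "zPaf" = 7a 50 61 66 is 4 bytes ≤ B = 5; zero-pad to 5 bytes: K' = 7a 50 61 66 00.
K' ⊕ ipad = 4c 66 57 50 36; K' ⊕ opad = 26 0c 3d 3a 5c.
m1: inner = H(4c 66 57 50 36 45 b7) = 90 fb; tag = H(26 0c 3d 3a 5c 90 fb) = bad6 ← matches
m2: inner = H(4c 66 57 50 36 66 54) = 2d 1c; tag = H(26 0c 3d 3a 5c 2d 1c) = db73
m3: inner = H(4c 66 57 50 36 4b 63) = 3c 01; tag = H(26 0c 3d 3a 5c 3c 01) = c082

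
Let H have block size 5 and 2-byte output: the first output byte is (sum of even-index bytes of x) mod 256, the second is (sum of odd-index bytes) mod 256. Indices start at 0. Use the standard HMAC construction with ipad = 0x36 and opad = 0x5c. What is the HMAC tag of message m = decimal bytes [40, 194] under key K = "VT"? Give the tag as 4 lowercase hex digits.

Key "VT" = 56 54 is 2 bytes ≤ B = 5; zero-pad to 5 bytes: K' = 56 54 00 00 00.
K' ⊕ ipad = 60 62 36 36 36.  K' ⊕ opad = 0a 08 5c 5c 5c.
Inner input = (K'⊕ipad) ∥ m = 60 62 36 36 36 ∥ 28 c2.
Inner hash: even-index sum = 398 mod 256 = 142; odd-index sum = 192 mod 256 = 192 → 8e c0.
Outer input = (K'⊕opad) ∥ inner = 0a 08 5c 5c 5c ∥ 8e c0.
Outer hash (tag): even-index sum = 386 mod 256 = 130; odd-index sum = 242 mod 256 = 242 → 82 f2.

82f2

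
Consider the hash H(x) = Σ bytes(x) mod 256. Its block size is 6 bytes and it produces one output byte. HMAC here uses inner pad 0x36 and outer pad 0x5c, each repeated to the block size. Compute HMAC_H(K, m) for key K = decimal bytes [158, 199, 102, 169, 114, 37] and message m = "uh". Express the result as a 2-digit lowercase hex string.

ef

Key decimal bytes [158, 199, 102, 169, 114, 37] = 9e c7 66 a9 72 25 is exactly B = 6 bytes: K' = 9e c7 66 a9 72 25.
K' ⊕ ipad = a8 f1 50 9f 44 13.  K' ⊕ opad = c2 9b 3a f5 2e 79.
Inner input = (K'⊕ipad) ∥ m = a8 f1 50 9f 44 13 ∥ 75 68.
Inner hash: sum = 168+241+80+159+68+19+117+104 = 956; mod 256 = 188 → bc.
Outer input = (K'⊕opad) ∥ inner = c2 9b 3a f5 2e 79 ∥ bc.
Outer hash (tag): sum = 194+155+58+245+46+121+188 = 1007; mod 256 = 239 → ef.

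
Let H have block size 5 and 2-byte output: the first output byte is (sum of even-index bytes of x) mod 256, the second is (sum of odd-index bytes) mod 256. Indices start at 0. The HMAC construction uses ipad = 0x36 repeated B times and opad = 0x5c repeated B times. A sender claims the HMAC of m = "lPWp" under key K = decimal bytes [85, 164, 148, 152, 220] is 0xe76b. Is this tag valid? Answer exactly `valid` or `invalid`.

invalid

Key decimal bytes [85, 164, 148, 152, 220] = 55 a4 94 98 dc is exactly B = 5 bytes: K' = 55 a4 94 98 dc.
K' ⊕ ipad = 63 92 a2 ae ea; K' ⊕ opad = 09 f8 c8 c4 80.
Inner hash: even-index sum = 687 mod 256 = 175; odd-index sum = 515 mod 256 = 3 → af 03.
Outer hash (recomputed tag): even-index sum = 340 mod 256 = 84; odd-index sum = 619 mod 256 = 107 → 54 6b.
Recomputed tag = 546b; claimed = e76b → mismatch.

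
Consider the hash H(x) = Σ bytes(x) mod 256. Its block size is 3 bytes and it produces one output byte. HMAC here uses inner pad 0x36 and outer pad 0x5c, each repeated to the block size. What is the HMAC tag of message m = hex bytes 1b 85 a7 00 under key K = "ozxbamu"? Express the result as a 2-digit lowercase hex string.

Key "ozxbamu" = 6f 7a 78 62 61 6d 75 is 7 bytes > B = 3, so hash it first: H(key) = 06, then zero-pad to 3 bytes: K' = 06 00 00.
K' ⊕ ipad = 30 36 36.  K' ⊕ opad = 5a 5c 5c.
Inner input = (K'⊕ipad) ∥ m = 30 36 36 ∥ 1b 85 a7 00.
Inner hash: sum = 48+54+54+27+133+167+0 = 483; mod 256 = 227 → e3.
Outer input = (K'⊕opad) ∥ inner = 5a 5c 5c ∥ e3.
Outer hash (tag): sum = 90+92+92+227 = 501; mod 256 = 245 → f5.

f5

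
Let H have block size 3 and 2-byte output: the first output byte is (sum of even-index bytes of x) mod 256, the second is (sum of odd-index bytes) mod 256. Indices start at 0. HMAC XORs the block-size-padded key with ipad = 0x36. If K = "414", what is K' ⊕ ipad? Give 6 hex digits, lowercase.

020702

Key "414" = 34 31 34 is exactly B = 3 bytes: K' = 34 31 34.
XOR each byte with 0x36: 34⊕36=02, 31⊕36=07, 34⊕36=02.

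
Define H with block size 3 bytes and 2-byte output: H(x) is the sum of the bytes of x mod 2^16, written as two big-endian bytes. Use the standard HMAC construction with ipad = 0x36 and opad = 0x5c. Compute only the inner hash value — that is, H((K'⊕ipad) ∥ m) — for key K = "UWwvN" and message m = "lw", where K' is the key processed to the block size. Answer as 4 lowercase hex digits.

Key "UWwvN" = 55 57 77 76 4e is 5 bytes > B = 3, so hash it first: H(key) = 01 e7, then zero-pad to 3 bytes: K' = 01 e7 00.
K' ⊕ ipad = 37 d1 36.
Inner input = 37 d1 36 ∥ 6c 77.
Inner hash: sum = 55+209+54+108+119 = 545 → 02 21.

0221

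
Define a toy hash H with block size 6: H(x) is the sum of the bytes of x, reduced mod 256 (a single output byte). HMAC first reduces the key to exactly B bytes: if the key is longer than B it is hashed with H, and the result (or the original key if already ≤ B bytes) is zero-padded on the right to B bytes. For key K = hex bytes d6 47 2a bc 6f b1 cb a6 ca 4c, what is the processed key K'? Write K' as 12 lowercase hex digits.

|K| = 10 > B = 6, so first hash the key.
H(K): sum = 214+71+42+188+111+177+203+166+202+76 = 1450; mod 256 = 170 → aa.
Zero-pad H(K) = aa to 6 bytes: K' = aa 00 00 00 00 00.

aa0000000000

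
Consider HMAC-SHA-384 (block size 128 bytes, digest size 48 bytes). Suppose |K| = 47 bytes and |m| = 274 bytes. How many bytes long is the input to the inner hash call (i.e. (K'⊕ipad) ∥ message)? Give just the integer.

402

Key is 47 ≤ 128 bytes, zero-padded: |K'| = 128.
Inner input = (K'⊕ipad) ∥ m → 128 + 274 = 402 bytes.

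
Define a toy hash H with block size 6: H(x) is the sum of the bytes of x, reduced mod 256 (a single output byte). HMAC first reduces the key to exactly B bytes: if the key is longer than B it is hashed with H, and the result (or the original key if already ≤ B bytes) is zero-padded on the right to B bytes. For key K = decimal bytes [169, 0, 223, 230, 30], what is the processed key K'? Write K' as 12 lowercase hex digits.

Key decimal bytes [169, 0, 223, 230, 30] = a9 00 df e6 1e is 5 bytes ≤ B = 6; zero-pad to 6 bytes: K' = a9 00 df e6 1e 00.

a900dfe61e00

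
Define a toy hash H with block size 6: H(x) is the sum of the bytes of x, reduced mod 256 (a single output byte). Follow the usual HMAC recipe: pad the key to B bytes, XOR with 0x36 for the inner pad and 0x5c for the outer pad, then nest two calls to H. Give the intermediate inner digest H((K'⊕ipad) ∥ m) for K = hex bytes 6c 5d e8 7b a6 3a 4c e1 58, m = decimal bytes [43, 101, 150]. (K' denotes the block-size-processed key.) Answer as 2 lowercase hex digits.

db

Key hex bytes 6c 5d e8 7b a6 3a 4c e1 58 is 9 bytes > B = 6, so hash it first: H(key) = 91, then zero-pad to 6 bytes: K' = 91 00 00 00 00 00.
K' ⊕ ipad = a7 36 36 36 36 36.
Inner input = a7 36 36 36 36 36 ∥ 2b 65 96.
Inner hash: sum = 167+54+54+54+54+54+43+101+150 = 731; mod 256 = 219 → db.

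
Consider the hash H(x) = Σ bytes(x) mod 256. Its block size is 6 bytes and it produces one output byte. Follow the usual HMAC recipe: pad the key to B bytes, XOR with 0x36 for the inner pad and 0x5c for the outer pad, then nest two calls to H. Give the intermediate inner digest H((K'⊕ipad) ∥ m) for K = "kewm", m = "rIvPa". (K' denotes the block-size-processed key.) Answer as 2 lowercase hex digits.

Key "kewm" = 6b 65 77 6d is 4 bytes ≤ B = 6; zero-pad to 6 bytes: K' = 6b 65 77 6d 00 00.
K' ⊕ ipad = 5d 53 41 5b 36 36.
Inner input = 5d 53 41 5b 36 36 ∥ 72 49 76 50 61.
Inner hash: sum = 93+83+65+91+54+54+114+73+118+80+97 = 922; mod 256 = 154 → 9a.

9a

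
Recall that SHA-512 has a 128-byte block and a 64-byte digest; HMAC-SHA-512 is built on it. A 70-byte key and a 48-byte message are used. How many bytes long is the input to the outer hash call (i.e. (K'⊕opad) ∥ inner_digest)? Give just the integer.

192

Key is 70 ≤ 128 bytes, zero-padded: |K'| = 128.
Outer input = (K'⊕opad) ∥ H(inner) → 128 + 64 = 192 bytes.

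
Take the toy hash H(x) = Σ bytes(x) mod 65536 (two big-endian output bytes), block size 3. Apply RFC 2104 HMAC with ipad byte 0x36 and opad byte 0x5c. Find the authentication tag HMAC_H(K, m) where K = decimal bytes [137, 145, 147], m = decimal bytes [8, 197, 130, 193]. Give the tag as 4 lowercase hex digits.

Key decimal bytes [137, 145, 147] = 89 91 93 is exactly B = 3 bytes: K' = 89 91 93.
K' ⊕ ipad = bf a7 a5.  K' ⊕ opad = d5 cd cf.
Inner input = (K'⊕ipad) ∥ m = bf a7 a5 ∥ 08 c5 82 c1.
Inner hash: sum = 191+167+165+8+197+130+193 = 1051 → 04 1b.
Outer input = (K'⊕opad) ∥ inner = d5 cd cf ∥ 04 1b.
Outer hash (tag): sum = 213+205+207+4+27 = 656 → 02 90.

0290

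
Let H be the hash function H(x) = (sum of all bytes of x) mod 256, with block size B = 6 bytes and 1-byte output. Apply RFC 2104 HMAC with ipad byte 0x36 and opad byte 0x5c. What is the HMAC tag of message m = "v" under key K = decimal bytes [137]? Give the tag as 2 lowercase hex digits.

e4

Key decimal bytes [137] = 89 is 1 byte ≤ B = 6; zero-pad to 6 bytes: K' = 89 00 00 00 00 00.
K' ⊕ ipad = bf 36 36 36 36 36.  K' ⊕ opad = d5 5c 5c 5c 5c 5c.
Inner input = (K'⊕ipad) ∥ m = bf 36 36 36 36 36 ∥ 76.
Inner hash: sum = 191+54+54+54+54+54+118 = 579; mod 256 = 67 → 43.
Outer input = (K'⊕opad) ∥ inner = d5 5c 5c 5c 5c 5c ∥ 43.
Outer hash (tag): sum = 213+92+92+92+92+92+67 = 740; mod 256 = 228 → e4.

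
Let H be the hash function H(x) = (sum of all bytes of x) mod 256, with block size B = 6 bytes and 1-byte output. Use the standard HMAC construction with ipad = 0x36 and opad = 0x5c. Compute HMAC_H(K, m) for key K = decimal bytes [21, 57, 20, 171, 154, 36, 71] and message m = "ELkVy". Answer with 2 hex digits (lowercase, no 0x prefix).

Key decimal bytes [21, 57, 20, 171, 154, 36, 71] = 15 39 14 ab 9a 24 47 is 7 bytes > B = 6, so hash it first: H(key) = 12, then zero-pad to 6 bytes: K' = 12 00 00 00 00 00.
K' ⊕ ipad = 24 36 36 36 36 36.  K' ⊕ opad = 4e 5c 5c 5c 5c 5c.
Inner input = (K'⊕ipad) ∥ m = 24 36 36 36 36 36 ∥ 45 4c 6b 56 79.
Inner hash: sum = 36+54+54+54+54+54+69+76+107+86+121 = 765; mod 256 = 253 → fd.
Outer input = (K'⊕opad) ∥ inner = 4e 5c 5c 5c 5c 5c ∥ fd.
Outer hash (tag): sum = 78+92+92+92+92+92+253 = 791; mod 256 = 23 → 17.

17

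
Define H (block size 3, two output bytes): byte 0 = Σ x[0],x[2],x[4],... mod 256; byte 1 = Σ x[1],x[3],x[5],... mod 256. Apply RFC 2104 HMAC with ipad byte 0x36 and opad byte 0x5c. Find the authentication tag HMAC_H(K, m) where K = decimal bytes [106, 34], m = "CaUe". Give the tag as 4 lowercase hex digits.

3ed6

Key decimal bytes [106, 34] = 6a 22 is 2 bytes ≤ B = 3; zero-pad to 3 bytes: K' = 6a 22 00.
K' ⊕ ipad = 5c 14 36.  K' ⊕ opad = 36 7e 5c.
Inner input = (K'⊕ipad) ∥ m = 5c 14 36 ∥ 43 61 55 65.
Inner hash: even-index sum = 344 mod 256 = 88; odd-index sum = 172 mod 256 = 172 → 58 ac.
Outer input = (K'⊕opad) ∥ inner = 36 7e 5c ∥ 58 ac.
Outer hash (tag): even-index sum = 318 mod 256 = 62; odd-index sum = 214 mod 256 = 214 → 3e d6.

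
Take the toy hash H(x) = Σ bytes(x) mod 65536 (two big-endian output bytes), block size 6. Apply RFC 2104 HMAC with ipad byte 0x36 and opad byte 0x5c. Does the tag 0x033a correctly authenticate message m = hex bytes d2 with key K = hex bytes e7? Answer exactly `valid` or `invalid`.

valid

Key hex bytes e7 is 1 byte ≤ B = 6; zero-pad to 6 bytes: K' = e7 00 00 00 00 00.
K' ⊕ ipad = d1 36 36 36 36 36; K' ⊕ opad = bb 5c 5c 5c 5c 5c.
Inner hash: sum = 209+54+54+54+54+54+210 = 689 → 02 b1.
Outer hash (recomputed tag): sum = 187+92+92+92+92+92+2+177 = 826 → 03 3a.
Recomputed tag = 033a; claimed = 033a → match.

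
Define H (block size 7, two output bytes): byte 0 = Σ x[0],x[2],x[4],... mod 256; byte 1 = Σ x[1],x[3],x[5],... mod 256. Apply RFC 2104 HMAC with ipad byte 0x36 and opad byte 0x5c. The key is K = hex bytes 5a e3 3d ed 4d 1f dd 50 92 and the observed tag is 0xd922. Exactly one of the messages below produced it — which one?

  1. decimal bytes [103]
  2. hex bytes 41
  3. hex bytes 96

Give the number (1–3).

2

Key hex bytes 5a e3 3d ed 4d 1f dd 50 92 is 9 bytes > B = 7, so hash it first: H(key) = 53 3f, then zero-pad to 7 bytes: K' = 53 3f 00 00 00 00 00.
K' ⊕ ipad = 65 09 36 36 36 36 36; K' ⊕ opad = 0f 63 5c 5c 5c 5c 5c.
m1: inner = H(65 09 36 36 36 36 36 67) = 07 dc; tag = H(0f 63 5c 5c 5c 5c 5c 07 dc) = ff22
m2: inner = H(65 09 36 36 36 36 36 41) = 07 b6; tag = H(0f 63 5c 5c 5c 5c 5c 07 b6) = d922 ← matches
m3: inner = H(65 09 36 36 36 36 36 96) = 07 0b; tag = H(0f 63 5c 5c 5c 5c 5c 07 0b) = 2e22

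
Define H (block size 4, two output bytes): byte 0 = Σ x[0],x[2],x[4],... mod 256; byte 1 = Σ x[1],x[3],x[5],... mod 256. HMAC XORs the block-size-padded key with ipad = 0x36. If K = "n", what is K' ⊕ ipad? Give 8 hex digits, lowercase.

Key "n" = 6e is 1 byte ≤ B = 4; zero-pad to 4 bytes: K' = 6e 00 00 00.
XOR each byte with 0x36: 6e⊕36=58, 00⊕36=36, 00⊕36=36, 00⊕36=36.

58363636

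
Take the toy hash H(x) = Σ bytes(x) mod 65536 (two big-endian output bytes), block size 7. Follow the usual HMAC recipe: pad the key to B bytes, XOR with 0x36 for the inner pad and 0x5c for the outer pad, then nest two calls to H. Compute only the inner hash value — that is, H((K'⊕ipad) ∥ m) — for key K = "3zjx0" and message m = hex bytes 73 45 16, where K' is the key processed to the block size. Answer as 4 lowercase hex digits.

023b

Key "3zjx0" = 33 7a 6a 78 30 is 5 bytes ≤ B = 7; zero-pad to 7 bytes: K' = 33 7a 6a 78 30 00 00.
K' ⊕ ipad = 05 4c 5c 4e 06 36 36.
Inner input = 05 4c 5c 4e 06 36 36 ∥ 73 45 16.
Inner hash: sum = 5+76+92+78+6+54+54+115+69+22 = 571 → 02 3b.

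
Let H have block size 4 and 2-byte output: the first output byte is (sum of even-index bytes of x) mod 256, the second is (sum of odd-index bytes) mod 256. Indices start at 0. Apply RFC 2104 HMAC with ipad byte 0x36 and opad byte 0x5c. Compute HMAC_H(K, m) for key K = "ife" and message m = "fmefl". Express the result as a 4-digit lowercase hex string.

57ef

Key "ife" = 69 66 65 is 3 bytes ≤ B = 4; zero-pad to 4 bytes: K' = 69 66 65 00.
K' ⊕ ipad = 5f 50 53 36.  K' ⊕ opad = 35 3a 39 5c.
Inner input = (K'⊕ipad) ∥ m = 5f 50 53 36 ∥ 66 6d 65 66 6c.
Inner hash: even-index sum = 489 mod 256 = 233; odd-index sum = 345 mod 256 = 89 → e9 59.
Outer input = (K'⊕opad) ∥ inner = 35 3a 39 5c ∥ e9 59.
Outer hash (tag): even-index sum = 343 mod 256 = 87; odd-index sum = 239 mod 256 = 239 → 57 ef.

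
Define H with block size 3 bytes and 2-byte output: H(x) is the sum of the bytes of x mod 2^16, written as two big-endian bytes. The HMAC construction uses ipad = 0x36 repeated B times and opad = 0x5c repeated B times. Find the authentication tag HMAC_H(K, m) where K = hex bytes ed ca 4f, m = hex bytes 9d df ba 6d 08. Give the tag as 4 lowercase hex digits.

0259

Key hex bytes ed ca 4f is exactly B = 3 bytes: K' = ed ca 4f.
K' ⊕ ipad = db fc 79.  K' ⊕ opad = b1 96 13.
Inner input = (K'⊕ipad) ∥ m = db fc 79 ∥ 9d df ba 6d 08.
Inner hash: sum = 219+252+121+157+223+186+109+8 = 1275 → 04 fb.
Outer input = (K'⊕opad) ∥ inner = b1 96 13 ∥ 04 fb.
Outer hash (tag): sum = 177+150+19+4+251 = 601 → 02 59.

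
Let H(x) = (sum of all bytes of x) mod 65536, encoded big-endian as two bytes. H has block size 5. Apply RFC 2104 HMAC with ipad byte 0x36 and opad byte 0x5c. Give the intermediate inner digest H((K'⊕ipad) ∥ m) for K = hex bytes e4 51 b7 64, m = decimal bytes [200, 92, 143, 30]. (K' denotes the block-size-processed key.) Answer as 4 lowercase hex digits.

0413

Key hex bytes e4 51 b7 64 is 4 bytes ≤ B = 5; zero-pad to 5 bytes: K' = e4 51 b7 64 00.
K' ⊕ ipad = d2 67 81 52 36.
Inner input = d2 67 81 52 36 ∥ c8 5c 8f 1e.
Inner hash: sum = 210+103+129+82+54+200+92+143+30 = 1043 → 04 13.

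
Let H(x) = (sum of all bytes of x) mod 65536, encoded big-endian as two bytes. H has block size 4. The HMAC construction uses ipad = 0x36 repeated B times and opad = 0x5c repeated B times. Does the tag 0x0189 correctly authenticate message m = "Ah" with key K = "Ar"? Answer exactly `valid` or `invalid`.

Key "Ar" = 41 72 is 2 bytes ≤ B = 4; zero-pad to 4 bytes: K' = 41 72 00 00.
K' ⊕ ipad = 77 44 36 36; K' ⊕ opad = 1d 2e 5c 5c.
Inner hash: sum = 119+68+54+54+65+104 = 464 → 01 d0.
Outer hash (recomputed tag): sum = 29+46+92+92+1+208 = 468 → 01 d4.
Recomputed tag = 01d4; claimed = 0189 → mismatch.

invalid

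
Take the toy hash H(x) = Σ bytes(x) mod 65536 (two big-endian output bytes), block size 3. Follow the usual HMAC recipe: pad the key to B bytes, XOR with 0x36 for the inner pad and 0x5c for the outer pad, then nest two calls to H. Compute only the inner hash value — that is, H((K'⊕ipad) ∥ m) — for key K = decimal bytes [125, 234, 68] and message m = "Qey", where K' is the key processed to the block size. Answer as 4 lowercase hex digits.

02c8

Key decimal bytes [125, 234, 68] = 7d ea 44 is exactly B = 3 bytes: K' = 7d ea 44.
K' ⊕ ipad = 4b dc 72.
Inner input = 4b dc 72 ∥ 51 65 79.
Inner hash: sum = 75+220+114+81+101+121 = 712 → 02 c8.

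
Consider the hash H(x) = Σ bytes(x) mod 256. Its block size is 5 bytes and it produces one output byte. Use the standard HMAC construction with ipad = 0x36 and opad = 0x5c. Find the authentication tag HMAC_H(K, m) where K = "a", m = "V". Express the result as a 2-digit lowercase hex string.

Key "a" = 61 is 1 byte ≤ B = 5; zero-pad to 5 bytes: K' = 61 00 00 00 00.
K' ⊕ ipad = 57 36 36 36 36.  K' ⊕ opad = 3d 5c 5c 5c 5c.
Inner input = (K'⊕ipad) ∥ m = 57 36 36 36 36 ∥ 56.
Inner hash: sum = 87+54+54+54+54+86 = 389; mod 256 = 133 → 85.
Outer input = (K'⊕opad) ∥ inner = 3d 5c 5c 5c 5c ∥ 85.
Outer hash (tag): sum = 61+92+92+92+92+133 = 562; mod 256 = 50 → 32.

32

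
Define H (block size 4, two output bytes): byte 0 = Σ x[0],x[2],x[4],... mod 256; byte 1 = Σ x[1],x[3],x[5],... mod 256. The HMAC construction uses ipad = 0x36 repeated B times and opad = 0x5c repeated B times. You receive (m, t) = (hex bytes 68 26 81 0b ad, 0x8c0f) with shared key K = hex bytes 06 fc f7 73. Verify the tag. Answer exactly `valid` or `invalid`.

Key hex bytes 06 fc f7 73 is exactly B = 4 bytes: K' = 06 fc f7 73.
K' ⊕ ipad = 30 ca c1 45; K' ⊕ opad = 5a a0 ab 2f.
Inner hash: even-index sum = 647 mod 256 = 135; odd-index sum = 320 mod 256 = 64 → 87 40.
Outer hash (recomputed tag): even-index sum = 396 mod 256 = 140; odd-index sum = 271 mod 256 = 15 → 8c 0f.
Recomputed tag = 8c0f; claimed = 8c0f → match.

valid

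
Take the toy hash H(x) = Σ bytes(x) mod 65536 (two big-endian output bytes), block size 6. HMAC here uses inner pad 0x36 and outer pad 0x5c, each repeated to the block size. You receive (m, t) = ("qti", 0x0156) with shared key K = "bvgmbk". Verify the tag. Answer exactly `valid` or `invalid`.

Key "bvgmbk" = 62 76 67 6d 62 6b is exactly B = 6 bytes: K' = 62 76 67 6d 62 6b.
K' ⊕ ipad = 54 40 51 5b 54 5d; K' ⊕ opad = 3e 2a 3b 31 3e 37.
Inner hash: sum = 84+64+81+91+84+93+113+116+105 = 831 → 03 3f.
Outer hash (recomputed tag): sum = 62+42+59+49+62+55+3+63 = 395 → 01 8b.
Recomputed tag = 018b; claimed = 0156 → mismatch.

invalid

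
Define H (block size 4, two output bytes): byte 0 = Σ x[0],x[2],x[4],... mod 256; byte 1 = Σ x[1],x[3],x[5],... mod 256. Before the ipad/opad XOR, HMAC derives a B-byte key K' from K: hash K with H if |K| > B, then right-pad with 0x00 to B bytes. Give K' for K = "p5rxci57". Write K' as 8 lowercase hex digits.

|K| = 8 > B = 4, so first hash the key.
H(K): even-index sum = 378 mod 256 = 122; odd-index sum = 333 mod 256 = 77 → 7a 4d.
Zero-pad H(K) = 7a 4d to 4 bytes: K' = 7a 4d 00 00.

7a4d0000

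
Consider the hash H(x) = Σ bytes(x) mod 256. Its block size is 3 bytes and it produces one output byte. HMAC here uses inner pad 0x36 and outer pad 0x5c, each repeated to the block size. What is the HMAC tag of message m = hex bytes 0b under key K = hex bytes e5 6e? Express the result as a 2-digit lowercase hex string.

Key hex bytes e5 6e is 2 bytes ≤ B = 3; zero-pad to 3 bytes: K' = e5 6e 00.
K' ⊕ ipad = d3 58 36.  K' ⊕ opad = b9 32 5c.
Inner input = (K'⊕ipad) ∥ m = d3 58 36 ∥ 0b.
Inner hash: sum = 211+88+54+11 = 364; mod 256 = 108 → 6c.
Outer input = (K'⊕opad) ∥ inner = b9 32 5c ∥ 6c.
Outer hash (tag): sum = 185+50+92+108 = 435; mod 256 = 179 → b3.

b3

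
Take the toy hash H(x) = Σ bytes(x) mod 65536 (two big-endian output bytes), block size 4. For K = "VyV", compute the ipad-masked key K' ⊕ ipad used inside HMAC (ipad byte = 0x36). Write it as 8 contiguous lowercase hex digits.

604f6036

Key "VyV" = 56 79 56 is 3 bytes ≤ B = 4; zero-pad to 4 bytes: K' = 56 79 56 00.
XOR each byte with 0x36: 56⊕36=60, 79⊕36=4f, 56⊕36=60, 00⊕36=36.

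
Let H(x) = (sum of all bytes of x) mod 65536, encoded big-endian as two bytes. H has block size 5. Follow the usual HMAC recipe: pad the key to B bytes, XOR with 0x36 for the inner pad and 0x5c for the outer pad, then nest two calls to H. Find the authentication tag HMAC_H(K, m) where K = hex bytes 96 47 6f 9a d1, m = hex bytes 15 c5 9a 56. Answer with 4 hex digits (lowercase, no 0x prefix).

Key hex bytes 96 47 6f 9a d1 is exactly B = 5 bytes: K' = 96 47 6f 9a d1.
K' ⊕ ipad = a0 71 59 ac e7.  K' ⊕ opad = ca 1b 33 c6 8d.
Inner input = (K'⊕ipad) ∥ m = a0 71 59 ac e7 ∥ 15 c5 9a 56.
Inner hash: sum = 160+113+89+172+231+21+197+154+86 = 1223 → 04 c7.
Outer input = (K'⊕opad) ∥ inner = ca 1b 33 c6 8d ∥ 04 c7.
Outer hash (tag): sum = 202+27+51+198+141+4+199 = 822 → 03 36.

0336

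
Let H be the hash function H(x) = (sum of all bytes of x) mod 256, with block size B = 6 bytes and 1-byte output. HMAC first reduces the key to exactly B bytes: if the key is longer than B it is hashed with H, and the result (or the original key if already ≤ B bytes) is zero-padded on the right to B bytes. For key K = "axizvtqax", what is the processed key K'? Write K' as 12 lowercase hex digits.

|K| = 9 > B = 6, so first hash the key.
H(K): sum = 97+120+105+122+118+116+113+97+120 = 1008; mod 256 = 240 → f0.
Zero-pad H(K) = f0 to 6 bytes: K' = f0 00 00 00 00 00.

f00000000000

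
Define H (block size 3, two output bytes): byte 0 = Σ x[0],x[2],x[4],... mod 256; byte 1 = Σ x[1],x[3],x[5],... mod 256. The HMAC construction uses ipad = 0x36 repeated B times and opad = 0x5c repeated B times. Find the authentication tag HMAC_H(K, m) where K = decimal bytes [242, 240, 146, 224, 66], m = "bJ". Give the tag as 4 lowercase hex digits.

3efc

Key decimal bytes [242, 240, 146, 224, 66] = f2 f0 92 e0 42 is 5 bytes > B = 3, so hash it first: H(key) = c6 d0, then zero-pad to 3 bytes: K' = c6 d0 00.
K' ⊕ ipad = f0 e6 36.  K' ⊕ opad = 9a 8c 5c.
Inner input = (K'⊕ipad) ∥ m = f0 e6 36 ∥ 62 4a.
Inner hash: even-index sum = 368 mod 256 = 112; odd-index sum = 328 mod 256 = 72 → 70 48.
Outer input = (K'⊕opad) ∥ inner = 9a 8c 5c ∥ 70 48.
Outer hash (tag): even-index sum = 318 mod 256 = 62; odd-index sum = 252 mod 256 = 252 → 3e fc.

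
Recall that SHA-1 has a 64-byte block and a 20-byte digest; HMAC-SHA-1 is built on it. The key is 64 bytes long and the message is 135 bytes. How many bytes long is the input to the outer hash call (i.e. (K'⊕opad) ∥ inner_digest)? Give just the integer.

84

Key is 64 ≤ 64 bytes, zero-padded: |K'| = 64.
Outer input = (K'⊕opad) ∥ H(inner) → 64 + 20 = 84 bytes.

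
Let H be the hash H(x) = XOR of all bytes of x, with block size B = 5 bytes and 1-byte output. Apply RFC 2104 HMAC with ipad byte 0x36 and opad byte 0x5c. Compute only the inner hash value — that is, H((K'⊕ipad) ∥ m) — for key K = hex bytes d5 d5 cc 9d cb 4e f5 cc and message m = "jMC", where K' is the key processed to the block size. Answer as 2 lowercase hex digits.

bf

Key hex bytes d5 d5 cc 9d cb 4e f5 cc is 8 bytes > B = 5, so hash it first: H(key) = ed, then zero-pad to 5 bytes: K' = ed 00 00 00 00.
K' ⊕ ipad = db 36 36 36 36.
Inner input = db 36 36 36 36 ∥ 6a 4d 43.
Inner hash: XOR db⊕36⊕36⊕36⊕36⊕6a⊕4d⊕43 = bf.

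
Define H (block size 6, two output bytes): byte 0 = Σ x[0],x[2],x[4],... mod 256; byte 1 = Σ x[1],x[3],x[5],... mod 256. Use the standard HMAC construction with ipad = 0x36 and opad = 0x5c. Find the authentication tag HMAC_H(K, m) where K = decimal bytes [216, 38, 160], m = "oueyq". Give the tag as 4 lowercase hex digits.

Key decimal bytes [216, 38, 160] = d8 26 a0 is 3 bytes ≤ B = 6; zero-pad to 6 bytes: K' = d8 26 a0 00 00 00.
K' ⊕ ipad = ee 10 96 36 36 36.  K' ⊕ opad = 84 7a fc 5c 5c 5c.
Inner input = (K'⊕ipad) ∥ m = ee 10 96 36 36 36 ∥ 6f 75 65 79 71.
Inner hash: even-index sum = 767 mod 256 = 255; odd-index sum = 362 mod 256 = 106 → ff 6a.
Outer input = (K'⊕opad) ∥ inner = 84 7a fc 5c 5c 5c ∥ ff 6a.
Outer hash (tag): even-index sum = 731 mod 256 = 219; odd-index sum = 412 mod 256 = 156 → db 9c.

db9c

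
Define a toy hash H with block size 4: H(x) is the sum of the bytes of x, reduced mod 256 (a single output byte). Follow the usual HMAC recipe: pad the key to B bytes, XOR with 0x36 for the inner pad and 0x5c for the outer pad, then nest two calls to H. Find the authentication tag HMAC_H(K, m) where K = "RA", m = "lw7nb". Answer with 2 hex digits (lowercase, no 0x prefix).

14

Key "RA" = 52 41 is 2 bytes ≤ B = 4; zero-pad to 4 bytes: K' = 52 41 00 00.
K' ⊕ ipad = 64 77 36 36.  K' ⊕ opad = 0e 1d 5c 5c.
Inner input = (K'⊕ipad) ∥ m = 64 77 36 36 ∥ 6c 77 37 6e 62.
Inner hash: sum = 100+119+54+54+108+119+55+110+98 = 817; mod 256 = 49 → 31.
Outer input = (K'⊕opad) ∥ inner = 0e 1d 5c 5c ∥ 31.
Outer hash (tag): sum = 14+29+92+92+49 = 276; mod 256 = 20 → 14.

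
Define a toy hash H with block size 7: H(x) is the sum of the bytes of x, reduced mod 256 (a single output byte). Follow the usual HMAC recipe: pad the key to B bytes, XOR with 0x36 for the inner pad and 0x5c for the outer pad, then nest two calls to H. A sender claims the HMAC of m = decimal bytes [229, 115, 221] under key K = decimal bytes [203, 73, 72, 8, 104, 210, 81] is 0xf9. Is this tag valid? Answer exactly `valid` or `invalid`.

valid

Key decimal bytes [203, 73, 72, 8, 104, 210, 81] = cb 49 48 08 68 d2 51 is exactly B = 7 bytes: K' = cb 49 48 08 68 d2 51.
K' ⊕ ipad = fd 7f 7e 3e 5e e4 67; K' ⊕ opad = 97 15 14 54 34 8e 0d.
Inner hash: sum = 253+127+126+62+94+228+103+229+115+221 = 1558; mod 256 = 22 → 16.
Outer hash (recomputed tag): sum = 151+21+20+84+52+142+13+22 = 505; mod 256 = 249 → f9.
Recomputed tag = f9; claimed = f9 → match.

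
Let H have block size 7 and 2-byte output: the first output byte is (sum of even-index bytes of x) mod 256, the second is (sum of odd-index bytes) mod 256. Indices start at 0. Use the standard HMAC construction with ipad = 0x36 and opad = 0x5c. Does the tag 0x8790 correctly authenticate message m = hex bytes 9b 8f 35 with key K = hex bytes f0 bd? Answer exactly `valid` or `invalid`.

valid

Key hex bytes f0 bd is 2 bytes ≤ B = 7; zero-pad to 7 bytes: K' = f0 bd 00 00 00 00 00.
K' ⊕ ipad = c6 8b 36 36 36 36 36; K' ⊕ opad = ac e1 5c 5c 5c 5c 5c.
Inner hash: even-index sum = 503 mod 256 = 247; odd-index sum = 455 mod 256 = 199 → f7 c7.
Outer hash (recomputed tag): even-index sum = 647 mod 256 = 135; odd-index sum = 656 mod 256 = 144 → 87 90.
Recomputed tag = 8790; claimed = 8790 → match.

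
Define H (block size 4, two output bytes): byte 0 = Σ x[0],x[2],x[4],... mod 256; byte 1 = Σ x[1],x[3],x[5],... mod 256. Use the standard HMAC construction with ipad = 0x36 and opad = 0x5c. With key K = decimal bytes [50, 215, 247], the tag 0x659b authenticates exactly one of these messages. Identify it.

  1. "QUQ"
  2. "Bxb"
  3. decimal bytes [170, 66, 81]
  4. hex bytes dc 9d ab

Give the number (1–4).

4

Key decimal bytes [50, 215, 247] = 32 d7 f7 is 3 bytes ≤ B = 4; zero-pad to 4 bytes: K' = 32 d7 f7 00.
K' ⊕ ipad = 04 e1 c1 36; K' ⊕ opad = 6e 8b ab 5c.
m1: inner = H(04 e1 c1 36 51 55 51) = 67 6c; tag = H(6e 8b ab 5c 67 6c) = 8053
m2: inner = H(04 e1 c1 36 42 78 62) = 69 8f; tag = H(6e 8b ab 5c 69 8f) = 8276
m3: inner = H(04 e1 c1 36 aa 42 51) = c0 59; tag = H(6e 8b ab 5c c0 59) = d940
m4: inner = H(04 e1 c1 36 dc 9d ab) = 4c b4; tag = H(6e 8b ab 5c 4c b4) = 659b ← matches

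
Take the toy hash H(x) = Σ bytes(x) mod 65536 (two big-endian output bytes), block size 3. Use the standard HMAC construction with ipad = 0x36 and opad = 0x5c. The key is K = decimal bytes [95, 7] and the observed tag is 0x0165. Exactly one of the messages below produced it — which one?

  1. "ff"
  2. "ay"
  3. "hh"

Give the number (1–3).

Key decimal bytes [95, 7] = 5f 07 is 2 bytes ≤ B = 3; zero-pad to 3 bytes: K' = 5f 07 00.
K' ⊕ ipad = 69 31 36; K' ⊕ opad = 03 5b 5c.
m1: inner = H(69 31 36 66 66) = 01 9c; tag = H(03 5b 5c 01 9c) = 0157
m2: inner = H(69 31 36 61 79) = 01 aa; tag = H(03 5b 5c 01 aa) = 0165 ← matches
m3: inner = H(69 31 36 68 68) = 01 a0; tag = H(03 5b 5c 01 a0) = 015b

2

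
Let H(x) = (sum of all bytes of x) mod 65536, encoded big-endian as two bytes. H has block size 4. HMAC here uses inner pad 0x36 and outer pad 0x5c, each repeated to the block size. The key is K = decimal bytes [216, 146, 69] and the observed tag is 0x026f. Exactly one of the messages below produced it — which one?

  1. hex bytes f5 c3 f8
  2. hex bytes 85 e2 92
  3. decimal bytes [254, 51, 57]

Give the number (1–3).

Key decimal bytes [216, 146, 69] = d8 92 45 is 3 bytes ≤ B = 4; zero-pad to 4 bytes: K' = d8 92 45 00.
K' ⊕ ipad = ee a4 73 36; K' ⊕ opad = 84 ce 19 5c.
m1: inner = H(ee a4 73 36 f5 c3 f8) = 04 eb; tag = H(84 ce 19 5c 04 eb) = 02b6
m2: inner = H(ee a4 73 36 85 e2 92) = 04 34; tag = H(84 ce 19 5c 04 34) = 01ff
m3: inner = H(ee a4 73 36 fe 33 39) = 03 a5; tag = H(84 ce 19 5c 03 a5) = 026f ← matches

3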